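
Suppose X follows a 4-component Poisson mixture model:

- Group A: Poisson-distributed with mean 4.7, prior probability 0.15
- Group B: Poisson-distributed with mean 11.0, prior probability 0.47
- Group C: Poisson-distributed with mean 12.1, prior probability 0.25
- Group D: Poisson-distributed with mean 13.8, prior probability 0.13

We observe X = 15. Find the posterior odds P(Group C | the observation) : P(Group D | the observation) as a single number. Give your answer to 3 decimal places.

1.465

The posterior odds equal the prior odds times the likelihood ratio: (π_i/π_j)·(f_i(x)/f_j(x)).
Evaluate each component's likelihood at the observed value:
  p_A = 8.39043e-05
  p_B = 0.0533521
  p_C = 0.0741853
  p_D = 0.0973695
0.0185463 / 0.012658 ≈ 1.465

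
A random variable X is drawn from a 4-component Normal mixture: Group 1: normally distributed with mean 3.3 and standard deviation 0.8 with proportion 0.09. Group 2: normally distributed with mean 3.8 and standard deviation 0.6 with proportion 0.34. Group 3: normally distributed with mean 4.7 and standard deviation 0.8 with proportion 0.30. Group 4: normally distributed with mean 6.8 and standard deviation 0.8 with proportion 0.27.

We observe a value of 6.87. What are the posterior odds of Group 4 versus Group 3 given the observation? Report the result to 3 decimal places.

Only the two components matter; the odds are (P(Z=i) f_i(x)) / (P(Z=j) f_j(x)).
Evaluate each component's likelihood at the observed value:
  L_1 = (1/(0.8·√(2π)))·exp(−(6.87−3.3)²/(2·0.8²)) = 0.498678·exp(-9.95695) = 2.36358e-05
  L_2 = (1/(0.6·√(2π)))·exp(−(6.87−3.8)²/(2·0.6²)) = 0.664904·exp(-13.09014) = 1.37336e-06
  L_3 = (1/(0.8·√(2π)))·exp(−(6.87−4.7)²/(2·0.8²)) = 0.498678·exp(-3.67883) = 0.0125929
  L_4 = (1/(0.8·√(2π)))·exp(−(6.87−6.8)²/(2·0.8²)) = 0.498678·exp(-0.00383) = 0.496772
Posterior odds = (P(Z=4)·L_4) / (P(Z=3)·L_3) = (0.27·0.496772) / (0.30·0.0125929) = 0.134129 / 0.00377787 ≈ 35.504

35.504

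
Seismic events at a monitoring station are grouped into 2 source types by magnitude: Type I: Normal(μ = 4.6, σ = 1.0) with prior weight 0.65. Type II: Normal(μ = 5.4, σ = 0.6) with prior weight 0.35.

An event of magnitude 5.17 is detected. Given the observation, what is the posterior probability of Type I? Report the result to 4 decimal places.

0.5048

By Bayes' theorem, P(k | x) = π_k f_k(x) / Σ_j π_j f_j(x).
Normal densities:
  L_I = (1/(1.0·√(2π)))·exp(−(5.17−4.6)²/(2·1.0²)) = 0.398942·exp(-0.16245) = 0.339124
  L_II = (1/(0.6·√(2π)))·exp(−(5.17−5.4)²/(2·0.6²)) = 0.664904·exp(-0.07347) = 0.617803
Weight by the priors:
  π_I·L_I = 0.65 × 0.339124 = 0.220431
  π_II·L_II = 0.35 × 0.617803 = 0.216231
Normaliser: 0.220431 + 0.216231 = 0.436662
P(Type I | the observation) ≈ 0.5048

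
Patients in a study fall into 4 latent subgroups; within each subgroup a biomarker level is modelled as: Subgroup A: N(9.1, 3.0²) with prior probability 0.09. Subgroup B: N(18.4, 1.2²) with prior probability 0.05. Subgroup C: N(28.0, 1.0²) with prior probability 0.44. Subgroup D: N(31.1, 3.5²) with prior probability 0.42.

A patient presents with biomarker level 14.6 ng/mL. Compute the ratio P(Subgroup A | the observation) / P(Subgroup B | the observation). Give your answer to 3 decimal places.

The posterior odds equal the prior odds times the likelihood ratio: (P(Z=i)/P(Z=j))·(f_i(x)/f_j(x)).
Component likelihoods at x = 14.6 ng/mL:
  f_A = (1/(3.0·√(2π)))·exp(−(14.6−9.1)²/(2·3.0²)) = 0.132981·exp(-1.68056) = 0.0247704
  f_B = (1/(1.2·√(2π)))·exp(−(14.6−18.4)²/(2·1.2²)) = 0.332452·exp(-5.01389) = 0.00220915
  f_C = (1/(1.0·√(2π)))·exp(−(14.6−28.0)²/(2·1.0²)) = 0.398942·exp(-89.78000) = 4.07335e-40
  f_D = (1/(3.5·√(2π)))·exp(−(14.6−31.1)²/(2·3.5²)) = 0.113984·exp(-11.11224) = 1.70159e-06
Posterior odds = (P(Z=A)·f_A) / (P(Z=B)·f_B) = (0.09·0.0247704) / (0.05·0.00220915) = 0.00222933 / 0.000110457 ≈ 20.183

20.183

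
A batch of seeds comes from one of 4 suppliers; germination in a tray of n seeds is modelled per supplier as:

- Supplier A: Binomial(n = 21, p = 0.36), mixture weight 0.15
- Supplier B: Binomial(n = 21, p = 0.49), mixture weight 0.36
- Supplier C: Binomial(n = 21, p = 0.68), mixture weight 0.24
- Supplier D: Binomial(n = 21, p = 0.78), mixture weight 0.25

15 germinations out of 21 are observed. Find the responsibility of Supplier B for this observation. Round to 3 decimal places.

0.088

Posterior ∝ prior × likelihood, so P(k | x) ∝ π_k f_k(x); normalise over all components.
Binomial probabilities:
  f_A = 0.000824383
  f_B = 0.0215216
  f_C = 0.179079
  f_D = 0.14807
Weight by the priors:
  π_A·f_A = 0.15 × 0.000824383 = 0.000123657
  π_B·f_B = 0.36 × 0.0215216 = 0.00774777
  π_C·f_C = 0.24 × 0.179079 = 0.042979
  π_D·f_D = 0.25 × 0.14807 = 0.0370175
Denominator: 0.000123657 + 0.00774777 + 0.042979 + 0.0370175 = 0.0878679
P(Supplier B | data) = 0.00774777 / 0.0878679 ≈ 0.088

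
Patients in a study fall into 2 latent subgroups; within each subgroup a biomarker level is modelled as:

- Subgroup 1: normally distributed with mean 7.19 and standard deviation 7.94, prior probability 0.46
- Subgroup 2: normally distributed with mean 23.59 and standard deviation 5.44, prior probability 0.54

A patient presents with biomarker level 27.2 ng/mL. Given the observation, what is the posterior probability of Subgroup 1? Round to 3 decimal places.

0.029

By Bayes' theorem, P(k | x) = w_k f_k(x) / Σ_j w_j f_j(x).
Normal densities:
  f_1 = 0.00209871
  f_2 = 0.0588418
Multiply by the mixture weights:
  w_1·f_1 = 0.46 × 0.00209871 = 0.000965406
  w_2·f_2 = 0.54 × 0.0588418 = 0.0317746
Evidence: 0.000965406 + 0.0317746 = 0.03274
Responsibility of Subgroup 1: 0.000965406 / 0.03274 ≈ 0.029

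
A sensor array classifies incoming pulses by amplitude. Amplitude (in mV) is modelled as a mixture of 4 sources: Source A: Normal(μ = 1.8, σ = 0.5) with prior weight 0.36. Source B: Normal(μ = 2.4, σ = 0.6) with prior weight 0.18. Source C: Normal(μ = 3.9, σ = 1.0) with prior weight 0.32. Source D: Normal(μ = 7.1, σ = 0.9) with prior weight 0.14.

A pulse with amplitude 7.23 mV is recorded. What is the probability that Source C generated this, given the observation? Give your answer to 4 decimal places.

0.0081

Posterior ∝ prior × likelihood, so P(k | x) ∝ π_k f_k(x); normalise over all components.
Evaluate each component's likelihood at the observed value:
  p_A = 1.95741e-26
  p_B = 5.63735e-15
  p_C = 0.0015595
  p_D = 0.438669
Unnormalised posteriors:
  π_A·p_A = 0.36 × 1.95741e-26 = 7.04667e-27
  π_B·p_B = 0.18 × 5.63735e-15 = 1.01472e-15
  π_C·p_C = 0.32 × 0.0015595 = 0.000499041
  π_D·p_D = 0.14 × 0.438669 = 0.0614137
Normaliser: 7.04667e-27 + 1.01472e-15 + 0.000499041 + 0.0614137 = 0.0619127
P(Source C | 7.23 mV) ≈ 0.0081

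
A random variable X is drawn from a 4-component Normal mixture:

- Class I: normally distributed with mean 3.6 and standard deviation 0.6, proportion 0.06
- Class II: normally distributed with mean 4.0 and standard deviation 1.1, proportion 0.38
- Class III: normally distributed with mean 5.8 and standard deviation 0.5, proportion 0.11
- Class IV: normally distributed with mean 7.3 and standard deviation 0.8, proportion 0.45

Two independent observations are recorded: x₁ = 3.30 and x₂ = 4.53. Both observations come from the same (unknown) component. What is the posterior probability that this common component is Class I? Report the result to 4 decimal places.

0.1623

Apply Bayes' rule: the posterior for each component is proportional to its prior times its likelihood at x.
Since both observations come from the same component, the likelihood for component k is f_k(x₁)·f_k(x₂).
  L_I = [(1/(0.6·√(2π)))·exp(−(3.30−3.6)²/(2·0.6²)) = 0.664904·exp(-0.12500) = 0.586776] × [0.200015] = 0.117364
  L_II = [(1/(1.1·√(2π)))·exp(−(3.30−4.0)²/(2·1.1²)) = 0.362675·exp(-0.20248) = 0.296198] × [0.322929] = 0.0956508
  L_III = [(1/(0.5·√(2π)))·exp(−(3.30−5.8)²/(2·0.5²)) = 0.797885·exp(-12.50000) = 2.97344e-06] × [0.0316952] = 9.42436e-08
  L_IV = [(1/(0.8·√(2π)))·exp(−(3.30−7.3)²/(2·0.8²)) = 0.498678·exp(-12.50000) = 1.8584e-06] × [0.00124297] = 2.30994e-09
Prior × likelihood for each component:
  π_I·L_I = 0.06 × 0.117364 = 0.00704183
  π_II·L_II = 0.38 × 0.0956508 = 0.0363473
  π_III·L_III = 0.11 × 9.42436e-08 = 1.03668e-08
  π_IV·L_IV = 0.45 × 2.30994e-09 = 1.03947e-09
Sum: 0.00704183 + 0.0363473 + 1.03668e-08 + 1.03947e-09 = 0.0433892
P(Class I | data) = 0.00704183 / 0.0433892 ≈ 0.1623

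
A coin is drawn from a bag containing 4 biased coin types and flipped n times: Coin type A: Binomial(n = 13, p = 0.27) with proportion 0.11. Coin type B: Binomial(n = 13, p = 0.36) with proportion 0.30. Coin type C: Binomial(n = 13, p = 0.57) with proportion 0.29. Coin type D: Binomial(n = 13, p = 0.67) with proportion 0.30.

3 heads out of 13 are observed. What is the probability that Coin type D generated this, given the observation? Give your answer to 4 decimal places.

0.0052

The responsibility of component k is π_k f_k(x) divided by Σ_j π_j f_j(x).
Component likelihoods at x = 3 heads out of 13:
  f_A = C(13,3)·0.27^3·0.73^10 = 286·0.019683·0.0429763 = 0.241928
  f_B = C(13,3)·0.36^3·0.64^10 = 286·0.046656·0.0115292 = 0.153841
  f_C = C(13,3)·0.57^3·0.43^10 = 286·0.185193·0.000216115 = 0.0114466
  f_D = C(13,3)·0.67^3·0.33^10 = 286·0.300763·1.53158e-05 = 0.00131744
Unnormalised posteriors:
  π_A·f_A = 0.11 × 0.241928 = 0.0266121
  π_B·f_B = 0.30 × 0.153841 = 0.0461524
  π_C·f_C = 0.29 × 0.0114466 = 0.0033195
  π_D·f_D = 0.30 × 0.00131744 = 0.000395231
Sum: 0.0266121 + 0.0461524 + 0.0033195 + 0.000395231 = 0.0764792
Responsibility of Coin type D: 0.000395231 / 0.0764792 ≈ 0.0052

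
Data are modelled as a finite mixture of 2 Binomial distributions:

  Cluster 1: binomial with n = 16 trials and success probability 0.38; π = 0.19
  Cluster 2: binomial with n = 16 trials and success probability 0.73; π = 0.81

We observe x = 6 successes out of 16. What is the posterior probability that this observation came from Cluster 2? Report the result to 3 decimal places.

Apply Bayes' rule: the posterior for each component is proportional to its prior times its likelihood at x.
Binomial probabilities:
  p_1 = 0.202368
  p_2 = 0.00249516
Prior × likelihood for each component:
  π_1·p_1 = 0.19 × 0.202368 = 0.03845
  π_2·p_2 = 0.81 × 0.00249516 = 0.00202108
Evidence: 0.03845 + 0.00202108 = 0.0404711
P(Cluster 2 | data) = 0.00202108 / 0.0404711 ≈ 0.050

0.050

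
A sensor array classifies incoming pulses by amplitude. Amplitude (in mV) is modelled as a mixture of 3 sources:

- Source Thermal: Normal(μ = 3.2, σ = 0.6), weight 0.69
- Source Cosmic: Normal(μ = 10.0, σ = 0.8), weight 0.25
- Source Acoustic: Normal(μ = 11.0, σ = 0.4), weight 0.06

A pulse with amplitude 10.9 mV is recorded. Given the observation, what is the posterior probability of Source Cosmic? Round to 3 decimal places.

Posterior ∝ prior × likelihood, so P(k | x) ∝ π_k f_k(x); normalise over all components.
Normal densities:
  p_Thermal = 1.14766e-36
  p_Cosmic = 0.264846
  p_Acoustic = 0.96667
Weight by the priors:
  π_Thermal·p_Thermal = 0.69 × 1.14766e-36 = 7.91888e-37
  π_Cosmic·p_Cosmic = 0.25 × 0.264846 = 0.0662115
  π_Acoustic·p_Acoustic = 0.06 × 0.96667 = 0.0580002
Normaliser: 7.91888e-37 + 0.0662115 + 0.0580002 = 0.124212
P(Source Cosmic | 10.9 mV) = 0.0662115 / 0.124212 ≈ 0.533

0.533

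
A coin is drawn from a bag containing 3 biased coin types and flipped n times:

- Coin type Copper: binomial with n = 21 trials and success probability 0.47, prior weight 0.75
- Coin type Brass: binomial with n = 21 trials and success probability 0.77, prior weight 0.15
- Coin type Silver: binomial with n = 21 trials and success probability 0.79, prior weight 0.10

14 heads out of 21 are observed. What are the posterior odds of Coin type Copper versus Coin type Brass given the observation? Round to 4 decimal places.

1.7191

Since P(k|x) ∝ w_k f_k(x), the posterior odds are w_i f_i(x) / (w_j f_j(x)).
Evaluate each component's likelihood at the observed value:
  p_Copper = 0.0350595
  p_Brass = 0.101969
  p_Silver = 0.0772359
Posterior odds = (w_Copper·p_Copper) / (w_Brass·p_Brass) = (0.75·0.0350595) / (0.15·0.101969) = 0.0262946 / 0.0152954 ≈ 1.7191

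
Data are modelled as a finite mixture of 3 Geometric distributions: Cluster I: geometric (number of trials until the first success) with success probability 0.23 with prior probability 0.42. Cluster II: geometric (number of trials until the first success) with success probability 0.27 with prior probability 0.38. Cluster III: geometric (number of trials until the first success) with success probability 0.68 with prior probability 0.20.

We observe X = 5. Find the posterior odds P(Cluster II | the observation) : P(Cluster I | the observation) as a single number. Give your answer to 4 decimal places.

The posterior odds equal the prior odds times the likelihood ratio: (π_i/π_j)·(f_i(x)/f_j(x)).
Geometric probabilities:
  f_I = 0.23·(1−0.23)^4 = 0.23·0.35153 = 0.080852
  f_II = 0.27·(1−0.27)^4 = 0.27·0.283982 = 0.0766753
  f_III = 0.68·(1−0.68)^4 = 0.68·0.0104858 = 0.00713032
Posterior odds = (π_II·f_II) / (π_I·f_I) = (0.38·0.0766753) / (0.42·0.080852) = 0.0291366 / 0.0339578 ≈ 0.8580

0.8580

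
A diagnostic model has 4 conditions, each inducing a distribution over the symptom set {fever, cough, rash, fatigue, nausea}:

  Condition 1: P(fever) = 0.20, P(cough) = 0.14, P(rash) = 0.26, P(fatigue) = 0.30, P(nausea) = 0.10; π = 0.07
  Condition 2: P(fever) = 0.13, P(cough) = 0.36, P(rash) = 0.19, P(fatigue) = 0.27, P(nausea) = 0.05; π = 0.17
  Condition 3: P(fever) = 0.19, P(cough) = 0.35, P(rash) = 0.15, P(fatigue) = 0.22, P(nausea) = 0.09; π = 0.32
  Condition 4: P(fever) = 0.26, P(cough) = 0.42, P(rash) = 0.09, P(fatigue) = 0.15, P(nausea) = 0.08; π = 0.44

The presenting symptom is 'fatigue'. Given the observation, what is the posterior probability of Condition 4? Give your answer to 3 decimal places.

P(component k | x) = P(Z=k)·f_k(x) / marginal(x), where marginal(x) = Σ_j P(Z=j)·f_j(x).
Component likelihoods at x = 'fatigue':
  p_1 = P(fatigue | comp) = 0.30
  p_2 = P(fatigue | comp) = 0.27
  p_3 = P(fatigue | comp) = 0.22
  p_4 = P(fatigue | comp) = 0.15
Multiply by the mixture weights:
  P(Z=1)·p_1 = 0.07 × 0.3 = 0.021
  P(Z=2)·p_2 = 0.17 × 0.27 = 0.0459
  P(Z=3)·p_3 = 0.32 × 0.22 = 0.0704
  P(Z=4)·p_4 = 0.44 × 0.15 = 0.066
Normaliser: 0.021 + 0.0459 + 0.0704 + 0.066 = 0.2033
P(Condition 4 | the observation) ≈ 0.325

0.325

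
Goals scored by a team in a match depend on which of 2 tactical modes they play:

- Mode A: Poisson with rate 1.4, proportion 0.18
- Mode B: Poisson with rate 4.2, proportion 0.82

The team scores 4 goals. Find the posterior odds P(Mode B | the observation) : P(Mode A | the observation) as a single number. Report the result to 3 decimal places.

22.439

The posterior odds equal the prior odds times the likelihood ratio: (P(Z=i)/P(Z=j))·(f_i(x)/f_j(x)).
Evaluate each component's likelihood at the observed value:
  L_A = 0.039472
  L_B = 0.194424
0.159427 / 0.00710495 ≈ 22.439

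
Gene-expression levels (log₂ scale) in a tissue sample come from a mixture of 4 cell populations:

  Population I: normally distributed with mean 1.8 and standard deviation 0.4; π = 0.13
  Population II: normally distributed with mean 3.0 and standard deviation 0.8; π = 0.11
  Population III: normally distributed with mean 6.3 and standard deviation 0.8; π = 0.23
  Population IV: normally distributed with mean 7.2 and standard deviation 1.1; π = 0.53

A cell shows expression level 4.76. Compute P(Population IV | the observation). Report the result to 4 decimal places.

0.4180

By Bayes' theorem, P(k | x) = π_k f_k(x) / Σ_j π_j f_j(x).
Evaluate each component's likelihood at the observed value:
  f_I = 1.28194e-12
  f_II = 0.0443432
  f_III = 0.0781905
  f_IV = 0.03098
Prior × likelihood for each component:
  π_I·f_I = 0.13 × 1.28194e-12 = 1.66652e-13
  π_II·f_II = 0.11 × 0.0443432 = 0.00487776
  π_III·f_III = 0.23 × 0.0781905 = 0.0179838
  π_IV·f_IV = 0.53 × 0.03098 = 0.0164194
Normaliser: 1.66652e-13 + 0.00487776 + 0.0179838 + 0.0164194 = 0.039281
So the posterior for Population IV is 0.0164194 / 0.039281 ≈ 0.4180.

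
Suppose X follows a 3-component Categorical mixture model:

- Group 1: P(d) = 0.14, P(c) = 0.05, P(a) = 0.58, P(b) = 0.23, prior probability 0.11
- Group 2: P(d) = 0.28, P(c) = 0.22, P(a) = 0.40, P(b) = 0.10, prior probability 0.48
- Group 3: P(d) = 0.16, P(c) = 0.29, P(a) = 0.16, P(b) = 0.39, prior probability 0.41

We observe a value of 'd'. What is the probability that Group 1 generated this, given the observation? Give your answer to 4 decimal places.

The responsibility of component k is π_k f_k(x) divided by Σ_j π_j f_j(x).
Categorical probabilities:
  p_1 = P(d | comp) = 0.14
  p_2 = P(d | comp) = 0.28
  p_3 = P(d | comp) = 0.16
Multiply by the mixture weights:
  π_1·p_1 = 0.11 × 0.14 = 0.0154
  π_2·p_2 = 0.48 × 0.28 = 0.1344
  π_3·p_3 = 0.41 × 0.16 = 0.0656
Denominator: 0.0154 + 0.1344 + 0.0656 = 0.2154
Responsibility of Group 1: 0.0154 / 0.2154 ≈ 0.0715

0.0715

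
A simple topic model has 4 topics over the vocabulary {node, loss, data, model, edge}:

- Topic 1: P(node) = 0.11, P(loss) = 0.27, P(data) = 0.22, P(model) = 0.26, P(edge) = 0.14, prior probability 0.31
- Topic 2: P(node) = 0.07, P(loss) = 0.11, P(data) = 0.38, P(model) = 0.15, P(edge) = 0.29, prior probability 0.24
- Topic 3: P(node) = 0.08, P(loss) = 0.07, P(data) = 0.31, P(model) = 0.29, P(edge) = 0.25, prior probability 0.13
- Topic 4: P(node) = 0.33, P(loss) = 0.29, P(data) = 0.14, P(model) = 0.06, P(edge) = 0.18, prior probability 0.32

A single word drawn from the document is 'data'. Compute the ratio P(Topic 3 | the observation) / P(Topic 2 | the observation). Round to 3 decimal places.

0.442

The posterior odds equal the prior odds times the likelihood ratio: (P(Z=i)/P(Z=j))·(f_i(x)/f_j(x)).
Evaluate each component's likelihood at the observed value:
  p_1 = 0.22
  p_2 = 0.38
  p_3 = 0.31
  p_4 = 0.14
0.0403 / 0.0912 ≈ 0.442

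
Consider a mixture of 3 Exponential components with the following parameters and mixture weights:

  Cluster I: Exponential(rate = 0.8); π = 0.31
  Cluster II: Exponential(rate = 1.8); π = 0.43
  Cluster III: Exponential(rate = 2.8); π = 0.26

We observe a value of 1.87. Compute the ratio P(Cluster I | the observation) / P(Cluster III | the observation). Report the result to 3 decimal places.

14.341

The posterior odds equal the prior odds times the likelihood ratio: (P(Z=i)/P(Z=j))·(f_i(x)/f_j(x)).
Evaluate each component's likelihood at the observed value:
  f_I = 0.8·e^(−0.8·1.87) = 0.8·e^(−1.4960) = 0.17922
  f_II = 1.8·e^(−1.8·1.87) = 1.8·e^(−3.3660) = 0.0621494
  f_III = 2.8·e^(−2.8·1.87) = 2.8·e^(−5.2360) = 0.0149002
Odds = (0.31/0.26) × (0.17922/0.0149002) = 1.19231 × 12.028 ≈ 14.341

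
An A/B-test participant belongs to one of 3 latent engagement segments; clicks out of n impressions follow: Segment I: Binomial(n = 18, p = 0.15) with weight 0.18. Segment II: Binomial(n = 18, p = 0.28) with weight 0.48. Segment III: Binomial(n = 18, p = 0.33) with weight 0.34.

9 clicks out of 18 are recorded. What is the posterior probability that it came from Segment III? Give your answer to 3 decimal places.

By Bayes' theorem, P(k | x) = π_k f_k(x) / Σ_j π_j f_j(x).
Binomial probabilities:
  p_I = C(18,9)·0.15^9·0.85^9 = 48620·3.84434e-08·0.231617 = 0.000432919
  p_II = C(18,9)·0.28^9·0.72^9 = 48620·1.05785e-05·0.0519987 = 0.0267442
  p_III = C(18,9)·0.33^9·0.67^9 = 48620·4.64115e-05·0.0272065 = 0.0613923
Weight by the priors:
  π_I·p_I = 0.18 × 0.000432919 = 7.79254e-05
  π_II·p_II = 0.48 × 0.0267442 = 0.0128372
  π_III·p_III = 0.34 × 0.0613923 = 0.0208734
Evidence: 7.79254e-05 + 0.0128372 + 0.0208734 = 0.0337885
P(Segment III | data) ≈ 0.618

0.618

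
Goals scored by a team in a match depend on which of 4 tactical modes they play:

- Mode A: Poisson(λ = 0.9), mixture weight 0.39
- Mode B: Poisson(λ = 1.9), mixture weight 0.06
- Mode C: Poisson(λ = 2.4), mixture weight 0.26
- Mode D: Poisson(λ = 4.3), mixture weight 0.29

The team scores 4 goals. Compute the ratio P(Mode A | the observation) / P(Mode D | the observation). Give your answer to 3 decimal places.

Since P(k|x) ∝ P(Z=k) f_k(x), the posterior odds are P(Z=i) f_i(x) / (P(Z=j) f_j(x)).
Poisson probabilities:
  p_A = 0.0111146
  p_B = 0.0812164
  p_C = 0.125408
  p_D = 0.193284
0.00433469 / 0.0560524 ≈ 0.077

0.077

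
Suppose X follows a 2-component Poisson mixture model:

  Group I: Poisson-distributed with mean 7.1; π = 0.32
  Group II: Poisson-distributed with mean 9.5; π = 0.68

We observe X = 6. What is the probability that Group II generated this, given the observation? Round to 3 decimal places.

0.525

Apply Bayes' rule: the posterior for each component is proportional to its prior times its likelihood at x.
Evaluate each component's likelihood at the observed value:
  L_I = 0.1468
  L_II = 0.0764208
Unnormalised posteriors:
  π_I·L_I = 0.32 × 0.1468 = 0.0469761
  π_II·L_II = 0.68 × 0.0764208 = 0.0519661
Denominator: 0.0469761 + 0.0519661 = 0.0989422
So the posterior for Group II is 0.0519661 / 0.0989422 ≈ 0.525.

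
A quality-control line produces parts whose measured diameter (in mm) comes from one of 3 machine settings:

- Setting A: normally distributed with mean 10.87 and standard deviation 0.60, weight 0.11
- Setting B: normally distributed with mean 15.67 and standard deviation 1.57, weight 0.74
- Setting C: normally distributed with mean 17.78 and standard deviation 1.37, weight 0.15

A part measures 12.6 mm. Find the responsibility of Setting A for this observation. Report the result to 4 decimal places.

Apply Bayes' rule: the posterior for each component is proportional to its prior times its likelihood at x.
Component likelihoods at x = 12.6 mm:
  L_A = (1/(0.60·√(2π)))·exp(−(12.6−10.87)²/(2·0.60²)) = 0.664904·exp(-4.15681) = 0.0104107
  L_B = (1/(1.57·√(2π)))·exp(−(12.6−15.67)²/(2·1.57²)) = 0.254103·exp(-1.91182) = 0.0375592
  L_C = (1/(1.37·√(2π)))·exp(−(12.6−17.78)²/(2·1.37²)) = 0.291199·exp(-7.14806) = 0.000228995
Prior × likelihood for each component:
  P(Z=A)·L_A = 0.11 × 0.0104107 = 0.00114518
  P(Z=B)·L_B = 0.74 × 0.0375592 = 0.0277938
  P(Z=C)·L_C = 0.15 × 0.000228995 = 3.43492e-05
Denominator: 0.00114518 + 0.0277938 + 3.43492e-05 = 0.0289734
Responsibility of Setting A: 0.00114518 / 0.0289734 ≈ 0.0395

0.0395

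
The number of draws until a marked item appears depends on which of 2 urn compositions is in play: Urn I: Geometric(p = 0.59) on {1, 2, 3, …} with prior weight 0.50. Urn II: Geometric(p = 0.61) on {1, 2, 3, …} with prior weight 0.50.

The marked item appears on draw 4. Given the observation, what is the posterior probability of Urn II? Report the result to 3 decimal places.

0.471

Apply Bayes' rule: the posterior for each component is proportional to its prior times its likelihood at x.
Geometric probabilities:
  f_I = 0.0406634
  f_II = 0.0361846
Prior × likelihood for each component:
  P(Z=I)·f_I = 0.50 × 0.0406634 = 0.0203317
  P(Z=II)·f_II = 0.50 × 0.0361846 = 0.0180923
Normaliser: 0.0203317 + 0.0180923 = 0.038424
So the posterior for Urn II is 0.0180923 / 0.038424 ≈ 0.471.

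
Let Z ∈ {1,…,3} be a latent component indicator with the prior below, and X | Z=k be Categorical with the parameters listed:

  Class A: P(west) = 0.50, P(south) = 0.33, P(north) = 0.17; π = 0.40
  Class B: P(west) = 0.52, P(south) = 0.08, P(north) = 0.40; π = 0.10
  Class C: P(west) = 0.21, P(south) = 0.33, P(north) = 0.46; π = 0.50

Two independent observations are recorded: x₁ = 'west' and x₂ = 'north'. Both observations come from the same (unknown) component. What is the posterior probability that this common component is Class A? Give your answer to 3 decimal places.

0.330

By Bayes' theorem, P(k | x) = π_k f_k(x) / Σ_j π_j f_j(x).
Since both observations come from the same component, the likelihood for component k is f_k(x₁)·f_k(x₂).
  f_A = [0.5] × [0.17] = 0.085
  f_B = [0.52] × [0.4] = 0.208
  f_C = [0.21] × [0.46] = 0.0966
Weight by the priors:
  π_A·f_A = 0.40 × 0.085 = 0.034
  π_B·f_B = 0.10 × 0.208 = 0.0208
  π_C·f_C = 0.50 × 0.0966 = 0.0483
Sum: 0.034 + 0.0208 + 0.0483 = 0.1031
Responsibility of Class A: 0.034 / 0.1031 ≈ 0.330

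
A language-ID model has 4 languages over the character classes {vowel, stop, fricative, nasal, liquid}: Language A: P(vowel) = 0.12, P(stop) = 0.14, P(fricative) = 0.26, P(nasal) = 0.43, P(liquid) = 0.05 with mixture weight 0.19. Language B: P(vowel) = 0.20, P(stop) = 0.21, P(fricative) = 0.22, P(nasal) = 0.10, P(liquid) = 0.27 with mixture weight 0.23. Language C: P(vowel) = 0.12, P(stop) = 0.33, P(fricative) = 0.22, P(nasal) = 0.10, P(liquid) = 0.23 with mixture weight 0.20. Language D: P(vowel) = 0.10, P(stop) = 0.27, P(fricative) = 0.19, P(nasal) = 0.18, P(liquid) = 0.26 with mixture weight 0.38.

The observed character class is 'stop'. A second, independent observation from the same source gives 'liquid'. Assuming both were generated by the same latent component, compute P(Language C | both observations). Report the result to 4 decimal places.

By Bayes' theorem, P(k | x) = π_k f_k(x) / Σ_j π_j f_j(x).
Since both observations come from the same component, the likelihood for component k is f_k(x₁)·f_k(x₂).
  f_A = [0.14] × [0.05] = 0.007
  f_B = [0.21] × [0.27] = 0.0567
  f_C = [0.33] × [0.23] = 0.0759
  f_D = [0.27] × [0.26] = 0.0702
Multiply by the mixture weights:
  π_A·f_A = 0.19 × 0.007 = 0.00133
  π_B·f_B = 0.23 × 0.0567 = 0.013041
  π_C·f_C = 0.20 × 0.0759 = 0.01518
  π_D·f_D = 0.38 × 0.0702 = 0.026676
Normaliser: 0.00133 + 0.013041 + 0.01518 + 0.026676 = 0.056227
Responsibility of Language C: 0.01518 / 0.056227 ≈ 0.2700

0.2700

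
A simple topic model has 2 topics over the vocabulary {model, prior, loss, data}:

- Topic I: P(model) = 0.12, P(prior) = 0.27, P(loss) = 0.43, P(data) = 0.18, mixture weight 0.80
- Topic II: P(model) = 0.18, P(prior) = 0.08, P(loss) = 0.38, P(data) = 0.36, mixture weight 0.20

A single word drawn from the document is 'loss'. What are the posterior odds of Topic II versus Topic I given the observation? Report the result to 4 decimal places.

Since P(k|x) ∝ w_k f_k(x), the posterior odds are w_i f_i(x) / (w_j f_j(x)).
Categorical probabilities:
  f_I = 0.43
  f_II = 0.38
Posterior odds = (w_II·f_II) / (w_I·f_I) = (0.20·0.38) / (0.80·0.43) = 0.076 / 0.344 ≈ 0.2209

0.2209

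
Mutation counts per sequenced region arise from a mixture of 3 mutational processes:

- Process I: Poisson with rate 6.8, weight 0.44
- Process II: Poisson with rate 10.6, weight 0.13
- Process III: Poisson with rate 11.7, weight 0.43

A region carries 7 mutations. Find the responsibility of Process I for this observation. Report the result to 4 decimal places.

Posterior ∝ prior × likelihood, so P(k | x) ∝ w_k f_k(x); normalise over all components.
Component likelihoods at x = 7 mutations:
  L_I = e^(−6.8)·6.8^7/7! = 0.148569
  L_II = e^(−10.6)·10.6^7/7! = 0.0743343
  L_III = e^(−11.7)·11.7^7/7! = 0.0493884
Multiply by the mixture weights:
  w_I·L_I = 0.44 × 0.148569 = 0.0653705
  w_II·L_II = 0.13 × 0.0743343 = 0.00966345
  w_III·L_III = 0.43 × 0.0493884 = 0.021237
Normaliser: 0.0653705 + 0.00966345 + 0.021237 = 0.096271
Responsibility of Process I: 0.0653705 / 0.096271 ≈ 0.6790

0.6790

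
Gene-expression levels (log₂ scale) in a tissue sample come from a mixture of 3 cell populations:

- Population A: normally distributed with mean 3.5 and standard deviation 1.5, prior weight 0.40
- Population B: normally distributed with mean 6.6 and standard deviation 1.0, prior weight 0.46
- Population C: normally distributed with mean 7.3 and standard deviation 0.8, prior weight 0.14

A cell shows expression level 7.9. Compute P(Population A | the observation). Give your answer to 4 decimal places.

P(component k | x) = w_k·f_k(x) / marginal(x), where marginal(x) = Σ_j w_j·f_j(x).
Normal densities:
  L_A = 0.0036007
  L_B = 0.171369
  L_C = 0.376422
Weight by the priors:
  w_A·L_A = 0.40 × 0.0036007 = 0.00144028
  w_B·L_B = 0.46 × 0.171369 = 0.0788296
  w_C·L_C = 0.14 × 0.376422 = 0.0526991
Evidence: 0.00144028 + 0.0788296 + 0.0526991 = 0.132969
Responsibility of Population A: 0.00144028 / 0.132969 ≈ 0.0108

0.0108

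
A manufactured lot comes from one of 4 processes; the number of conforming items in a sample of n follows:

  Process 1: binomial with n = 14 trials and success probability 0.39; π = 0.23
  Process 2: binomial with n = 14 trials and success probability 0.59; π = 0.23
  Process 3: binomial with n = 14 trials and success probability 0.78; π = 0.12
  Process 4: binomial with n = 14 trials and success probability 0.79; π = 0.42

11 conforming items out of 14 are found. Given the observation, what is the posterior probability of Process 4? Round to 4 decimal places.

0.6870

P(component k | x) = π_k·f_k(x) / marginal(x), where marginal(x) = Σ_j π_j·f_j(x).
Evaluate each component's likelihood at the observed value:
  L_1 = C(14,11)·0.39^11·0.61^3 = 364·3.17476e-05·0.226981 = 0.00262302
  L_2 = C(14,11)·0.59^11·0.41^3 = 364·0.00301559·0.068921 = 0.0756528
  L_3 = C(14,11)·0.78^11·0.22^3 = 364·0.0650191·0.010648 = 0.252006
  L_4 = C(14,11)·0.79^11·0.21^3 = 364·0.0747994·0.009261 = 0.252149
Weight by the priors:
  π_1·L_1 = 0.23 × 0.00262302 = 0.000603295
  π_2·L_2 = 0.23 × 0.0756528 = 0.0174001
  π_3·L_3 = 0.12 × 0.252006 = 0.0302407
  π_4·L_4 = 0.42 × 0.252149 = 0.105903
Evidence: 0.000603295 + 0.0174001 + 0.0302407 + 0.105903 = 0.154147
P(Process 4 | data) ≈ 0.6870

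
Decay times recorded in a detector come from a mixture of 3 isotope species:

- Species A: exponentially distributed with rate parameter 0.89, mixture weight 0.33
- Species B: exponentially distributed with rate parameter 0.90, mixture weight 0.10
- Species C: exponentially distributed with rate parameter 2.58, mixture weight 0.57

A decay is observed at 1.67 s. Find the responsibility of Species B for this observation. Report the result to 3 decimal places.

0.188

The responsibility of component k is π_k f_k(x) divided by Σ_j π_j f_j(x).
Component likelihoods at x = 1.67 s:
  L_A = 0.201325
  L_B = 0.200216
  L_C = 0.0347071
Unnormalised posteriors:
  π_A·L_A = 0.33 × 0.201325 = 0.0664373
  π_B·L_B = 0.10 × 0.200216 = 0.0200216
  π_C·L_C = 0.57 × 0.0347071 = 0.0197831
Evidence: 0.0664373 + 0.0200216 + 0.0197831 = 0.106242
P(Species B | x) = 0.0200216 / 0.106242 ≈ 0.188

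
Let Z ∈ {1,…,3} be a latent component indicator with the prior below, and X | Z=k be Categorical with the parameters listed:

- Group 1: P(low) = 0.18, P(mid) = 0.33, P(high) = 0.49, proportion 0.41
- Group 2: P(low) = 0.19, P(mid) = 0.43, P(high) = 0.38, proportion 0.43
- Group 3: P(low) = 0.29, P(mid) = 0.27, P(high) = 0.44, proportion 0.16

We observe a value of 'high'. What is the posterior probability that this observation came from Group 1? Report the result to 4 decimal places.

Apply Bayes' rule: the posterior for each component is proportional to its prior times its likelihood at x.
Component likelihoods at x = 'high':
  f_1 = 0.49
  f_2 = 0.38
  f_3 = 0.44
Multiply by the mixture weights:
  π_1·f_1 = 0.41 × 0.49 = 0.2009
  π_2·f_2 = 0.43 × 0.38 = 0.1634
  π_3·f_3 = 0.16 × 0.44 = 0.0704
Sum: 0.2009 + 0.1634 + 0.0704 = 0.4347
Responsibility of Group 1: 0.2009 / 0.4347 ≈ 0.4622

0.4622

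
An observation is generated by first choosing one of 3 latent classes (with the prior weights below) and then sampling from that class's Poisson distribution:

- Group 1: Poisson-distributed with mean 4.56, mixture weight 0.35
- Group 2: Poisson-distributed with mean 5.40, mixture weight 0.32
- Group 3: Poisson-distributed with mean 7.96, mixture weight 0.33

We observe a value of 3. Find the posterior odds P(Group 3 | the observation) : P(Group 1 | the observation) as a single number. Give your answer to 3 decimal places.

Posterior odds = (P(Z=i) f_i(x)) / (P(Z=j) f_j(x)); the normalising sum cancels.
Evaluate each component's likelihood at the observed value:
  L_1 = 0.165333
  L_2 = 0.118533
  L_3 = 0.0293497
Odds = (0.33/0.35) × (0.0293497/0.165333) = 0.942857 × 0.177518 ≈ 0.167

0.167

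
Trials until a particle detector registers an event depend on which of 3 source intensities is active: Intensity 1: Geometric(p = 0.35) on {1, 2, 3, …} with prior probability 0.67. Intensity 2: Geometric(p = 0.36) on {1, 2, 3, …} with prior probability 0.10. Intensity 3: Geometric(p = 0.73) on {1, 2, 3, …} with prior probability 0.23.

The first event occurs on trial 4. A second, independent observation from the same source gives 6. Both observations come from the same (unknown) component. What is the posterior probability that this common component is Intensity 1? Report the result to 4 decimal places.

0.8766

By Bayes' theorem, P(k | x) = P(Z=k) f_k(x) / Σ_j P(Z=j) f_j(x).
Since both observations come from the same component, the likelihood for component k is f_k(x₁)·f_k(x₂).
  f_1 = [0.0961188] × [0.0406102] = 0.0039034
  f_2 = [0.0943718] × [0.0386547] = 0.00364792
  f_3 = [0.0143686] × [0.00104747] = 1.50507e-05
Prior × likelihood for each component:
  P(Z=1)·f_1 = 0.67 × 0.0039034 = 0.00261528
  P(Z=2)·f_2 = 0.10 × 0.00364792 = 0.000364792
  P(Z=3)·f_3 = 0.23 × 1.50507e-05 = 3.46165e-06
Denominator: 0.00261528 + 0.000364792 + 3.46165e-06 = 0.00298353
P(Intensity 1 | x₁, x₂) ≈ 0.8766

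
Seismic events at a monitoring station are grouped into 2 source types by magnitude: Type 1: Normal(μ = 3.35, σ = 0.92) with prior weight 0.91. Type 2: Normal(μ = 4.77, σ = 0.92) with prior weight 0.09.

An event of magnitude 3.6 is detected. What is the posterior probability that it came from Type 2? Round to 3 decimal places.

0.044

The responsibility of component k is π_k f_k(x) divided by Σ_j π_j f_j(x).
Normal densities:
  p_1 = (1/(0.92·√(2π)))·exp(−(3.6−3.35)²/(2·0.92²)) = 0.433633·exp(-0.03692) = 0.417915
  p_2 = (1/(0.92·√(2π)))·exp(−(3.6−4.77)²/(2·0.92²)) = 0.433633·exp(-0.80866) = 0.193164
Weight by the priors:
  π_1·p_1 = 0.91 × 0.417915 = 0.380302
  π_2·p_2 = 0.09 × 0.193164 = 0.0173847
Normaliser: 0.380302 + 0.0173847 = 0.397687
So the posterior for Type 2 is 0.0173847 / 0.397687 ≈ 0.044.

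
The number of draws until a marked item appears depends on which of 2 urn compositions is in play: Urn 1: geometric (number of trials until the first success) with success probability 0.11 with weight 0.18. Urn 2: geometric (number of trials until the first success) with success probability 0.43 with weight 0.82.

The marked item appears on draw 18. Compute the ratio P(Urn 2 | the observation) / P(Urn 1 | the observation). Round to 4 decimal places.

0.0091

Only the two components matter; the odds are (w_i f_i(x)) / (w_j f_j(x)).
Geometric probabilities:
  L_1 = 0.0151713
  L_2 = 3.04327e-05
Posterior odds = (w_2·L_2) / (w_1·L_1) = (0.82·3.04327e-05) / (0.18·0.0151713) = 2.49548e-05 / 0.00273083 ≈ 0.0091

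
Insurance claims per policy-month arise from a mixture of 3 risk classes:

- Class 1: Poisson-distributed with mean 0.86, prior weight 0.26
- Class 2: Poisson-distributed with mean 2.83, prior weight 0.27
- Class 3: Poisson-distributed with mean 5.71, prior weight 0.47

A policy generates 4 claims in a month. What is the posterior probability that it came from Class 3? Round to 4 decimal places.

Posterior ∝ prior × likelihood, so P(k | x) ∝ w_k f_k(x); normalise over all components.
Component likelihoods at x = 4 claims:
  L_1 = e^(−0.86)·0.86^4/4! = 0.00964471
  L_2 = e^(−2.83)·2.83^4/4! = 0.157718
  L_3 = e^(−5.71)·5.71^4/4! = 0.146728
Prior × likelihood for each component:
  w_1·L_1 = 0.26 × 0.00964471 = 0.00250763
  w_2·L_2 = 0.27 × 0.157718 = 0.0425838
  w_3·L_3 = 0.47 × 0.146728 = 0.068962
Evidence: 0.00250763 + 0.0425838 + 0.068962 = 0.114053
P(Class 3 | x) = 0.068962 / 0.114053 ≈ 0.6046

0.6046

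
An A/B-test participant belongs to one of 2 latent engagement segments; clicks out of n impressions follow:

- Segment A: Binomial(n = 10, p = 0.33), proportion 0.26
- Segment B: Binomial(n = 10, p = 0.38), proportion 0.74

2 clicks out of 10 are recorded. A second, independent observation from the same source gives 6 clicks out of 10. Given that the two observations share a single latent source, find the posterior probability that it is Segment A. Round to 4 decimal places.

0.2238

The responsibility of component k is π_k f_k(x) divided by Σ_j π_j f_j(x).
Since both observations come from the same component, the likelihood for component k is f_k(x₁)·f_k(x₂).
  p_A = [C(10,2)·0.33^2·0.67^8 = 45·0.1089·0.0406068 = 0.198993] × [0.0546515] = 0.0108753
  p_B = [C(10,2)·0.38^2·0.62^8 = 45·0.1444·0.021834 = 0.141877] × [0.0934303] = 0.0132556
Weight by the priors:
  π_A·p_A = 0.26 × 0.0108753 = 0.00282758
  π_B·p_B = 0.74 × 0.0132556 = 0.00980918
Sum: 0.00282758 + 0.00980918 = 0.0126368
Responsibility of Segment A: 0.00282758 / 0.0126368 ≈ 0.2238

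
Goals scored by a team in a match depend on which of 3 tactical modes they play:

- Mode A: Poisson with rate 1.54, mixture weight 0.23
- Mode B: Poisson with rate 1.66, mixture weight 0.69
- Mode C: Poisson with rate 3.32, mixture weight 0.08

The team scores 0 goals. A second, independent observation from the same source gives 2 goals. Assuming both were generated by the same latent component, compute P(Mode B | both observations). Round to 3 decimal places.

0.724

Posterior ∝ prior × likelihood, so P(k | x) ∝ π_k f_k(x); normalise over all components.
Since both observations come from the same component, the likelihood for component k is f_k(x₁)·f_k(x₂).
  f_A = [0.214381] × [0.254213] = 0.0544985
  f_B = [0.190139] × [0.261973] = 0.0498114
  f_C = [0.0361528] × [0.199245] = 0.00720329
Prior × likelihood for each component:
  π_A·f_A = 0.23 × 0.0544985 = 0.0125347
  π_B·f_B = 0.69 × 0.0498114 = 0.0343698
  π_C·f_C = 0.08 × 0.00720329 = 0.000576263
Normaliser: 0.0125347 + 0.0343698 + 0.000576263 = 0.0474808
So the posterior for Mode B is 0.0343698 / 0.0474808 ≈ 0.724.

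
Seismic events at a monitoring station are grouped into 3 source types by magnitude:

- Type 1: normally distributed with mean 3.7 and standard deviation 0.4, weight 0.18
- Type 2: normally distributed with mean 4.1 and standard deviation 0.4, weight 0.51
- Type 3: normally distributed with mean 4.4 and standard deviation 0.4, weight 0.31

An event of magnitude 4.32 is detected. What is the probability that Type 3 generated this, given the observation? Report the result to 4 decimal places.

0.3815

By Bayes' theorem, P(k | x) = w_k f_k(x) / Σ_j w_j f_j(x).
Component likelihoods at x = 4.32:
  f_1 = (1/(0.4·√(2π)))·exp(−(4.32−3.7)²/(2·0.4²)) = 0.997356·exp(-1.20125) = 0.300023
  f_2 = (1/(0.4·√(2π)))·exp(−(4.32−4.1)²/(2·0.4²)) = 0.997356·exp(-0.15125) = 0.85736
  f_3 = (1/(0.4·√(2π)))·exp(−(4.32−4.4)²/(2·0.4²)) = 0.997356·exp(-0.02000) = 0.977607
Prior × likelihood for each component:
  w_1·f_1 = 0.18 × 0.300023 = 0.0540041
  w_2·f_2 = 0.51 × 0.85736 = 0.437253
  w_3·f_3 = 0.31 × 0.977607 = 0.303058
Normaliser: 0.0540041 + 0.437253 + 0.303058 = 0.794316
Responsibility of Type 3: 0.303058 / 0.794316 ≈ 0.3815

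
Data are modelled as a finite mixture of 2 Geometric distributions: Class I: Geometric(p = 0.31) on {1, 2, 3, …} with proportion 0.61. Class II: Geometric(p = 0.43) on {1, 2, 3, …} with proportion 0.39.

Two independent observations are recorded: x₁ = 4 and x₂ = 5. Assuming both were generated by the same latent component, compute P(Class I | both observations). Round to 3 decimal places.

P(component k | x) = P(Z=k)·f_k(x) / marginal(x), where marginal(x) = Σ_j P(Z=j)·f_j(x).
Since both observations come from the same component, the likelihood for component k is f_k(x₁)·f_k(x₂).
  p_I = [0.31·(1−0.31)^3 = 0.31·0.328509 = 0.101838] × [0.0702681] = 0.00715595
  p_II = [0.43·(1−0.43)^3 = 0.43·0.185193 = 0.079633] × [0.0453908] = 0.00361461
Prior × likelihood for each component:
  P(Z=I)·p_I = 0.61 × 0.00715595 = 0.00436513
  P(Z=II)·p_II = 0.39 × 0.00361461 = 0.0014097
Denominator: 0.00436513 + 0.0014097 = 0.00577482
P(Class I | x₁,x₂) = 0.00436513 / 0.00577482 ≈ 0.756

0.756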